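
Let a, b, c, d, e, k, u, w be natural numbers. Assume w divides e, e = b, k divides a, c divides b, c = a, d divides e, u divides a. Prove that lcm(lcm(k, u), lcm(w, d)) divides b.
k divides a and u divides a, so lcm(k, u) divides a. c = a and c divides b, so a divides b. Since lcm(k, u) divides a, lcm(k, u) divides b. Since w divides e and d divides e, lcm(w, d) divides e. e = b, so lcm(w, d) divides b. lcm(k, u) divides b, so lcm(lcm(k, u), lcm(w, d)) divides b.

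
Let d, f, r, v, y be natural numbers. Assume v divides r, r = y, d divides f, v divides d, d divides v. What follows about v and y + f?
v divides y + f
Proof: r = y and v divides r, so v divides y. d divides v and v divides d, hence d = v. Since d divides f, v divides f. Because v divides y, v divides y + f.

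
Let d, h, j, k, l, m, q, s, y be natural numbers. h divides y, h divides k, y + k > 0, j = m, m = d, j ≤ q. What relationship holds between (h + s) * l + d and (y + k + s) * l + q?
(h + s) * l + d ≤ (y + k + s) * l + q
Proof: h divides y and h divides k, hence h divides y + k. Since y + k > 0, h ≤ y + k. Then h + s ≤ y + k + s. By multiplying by a non-negative, (h + s) * l ≤ (y + k + s) * l. j = m and m = d, so j = d. Since j ≤ q, d ≤ q. (h + s) * l ≤ (y + k + s) * l, so (h + s) * l + d ≤ (y + k + s) * l + q.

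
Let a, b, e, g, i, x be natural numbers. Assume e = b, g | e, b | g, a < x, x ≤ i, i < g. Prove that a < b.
e = b and g | e, hence g | b. b | g, so g = b. Since a < x and x ≤ i, a < i. i < g, so a < g. Since g = b, a < b.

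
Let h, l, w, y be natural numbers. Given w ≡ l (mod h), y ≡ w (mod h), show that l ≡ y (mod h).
From y ≡ w (mod h) and w ≡ l (mod h), y ≡ l (mod h). Then l ≡ y (mod h).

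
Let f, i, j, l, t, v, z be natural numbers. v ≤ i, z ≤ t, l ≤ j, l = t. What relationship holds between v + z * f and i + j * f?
v + z * f ≤ i + j * f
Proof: Because l = t and l ≤ j, t ≤ j. From z ≤ t, z ≤ j. Then z * f ≤ j * f. From v ≤ i, v + z * f ≤ i + j * f.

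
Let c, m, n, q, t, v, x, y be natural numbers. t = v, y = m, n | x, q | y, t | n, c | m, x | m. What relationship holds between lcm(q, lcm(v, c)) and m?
lcm(q, lcm(v, c)) | m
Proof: y = m and q | y, hence q | m. t | n and n | x, therefore t | x. Since x | m, t | m. Since t = v, v | m. c | m, so lcm(v, c) | m. Since q | m, lcm(q, lcm(v, c)) | m.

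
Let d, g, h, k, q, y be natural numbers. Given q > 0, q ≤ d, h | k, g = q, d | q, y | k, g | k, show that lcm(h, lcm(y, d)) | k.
From d | q and q > 0, d ≤ q. From q ≤ d, q = d. g = q, so g = d. g | k, so d | k. Since y | k, lcm(y, d) | k. Since h | k, lcm(h, lcm(y, d)) | k.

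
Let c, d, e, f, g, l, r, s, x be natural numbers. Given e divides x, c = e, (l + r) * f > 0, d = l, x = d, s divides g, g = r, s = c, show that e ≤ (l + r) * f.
Because x = d and d = l, x = l. e divides x, so e divides l. Since g = r and s divides g, s divides r. s = c, so c divides r. c = e, so e divides r. Since e divides l, e divides l + r. Then e divides (l + r) * f. (l + r) * f > 0, so e ≤ (l + r) * f.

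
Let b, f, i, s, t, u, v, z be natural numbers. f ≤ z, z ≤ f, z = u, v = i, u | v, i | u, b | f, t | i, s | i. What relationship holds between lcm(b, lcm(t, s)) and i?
lcm(b, lcm(t, s)) | i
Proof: f ≤ z and z ≤ f, hence f = z. z = u, so f = u. v = i and u | v, therefore u | i. i | u, so u = i. Since f = u, f = i. Since b | f, b | i. Because t | i and s | i, lcm(t, s) | i. Since b | i, lcm(b, lcm(t, s)) | i.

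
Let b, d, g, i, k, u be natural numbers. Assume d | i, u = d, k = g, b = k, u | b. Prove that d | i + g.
b = k and u | b, therefore u | k. k = g, so u | g. Since u = d, d | g. From d | i, d | i + g.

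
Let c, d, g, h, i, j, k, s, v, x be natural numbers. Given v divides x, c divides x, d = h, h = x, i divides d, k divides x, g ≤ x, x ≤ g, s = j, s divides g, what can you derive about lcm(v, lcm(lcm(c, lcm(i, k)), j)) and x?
lcm(v, lcm(lcm(c, lcm(i, k)), j)) divides x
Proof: d = h and h = x, therefore d = x. Since i divides d, i divides x. Since k divides x, lcm(i, k) divides x. c divides x, so lcm(c, lcm(i, k)) divides x. g ≤ x and x ≤ g, so g = x. Since s = j and s divides g, j divides g. Since g = x, j divides x. Because lcm(c, lcm(i, k)) divides x, lcm(lcm(c, lcm(i, k)), j) divides x. Since v divides x, lcm(v, lcm(lcm(c, lcm(i, k)), j)) divides x.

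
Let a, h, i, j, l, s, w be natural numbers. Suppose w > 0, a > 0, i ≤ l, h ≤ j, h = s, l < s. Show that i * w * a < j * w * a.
i ≤ l and l < s, therefore i < s. h = s and h ≤ j, therefore s ≤ j. Since i < s, i < j. w > 0, so i * w < j * w. Since a > 0, i * w * a < j * w * a.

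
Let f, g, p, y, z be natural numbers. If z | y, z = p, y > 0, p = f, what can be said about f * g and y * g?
f * g ≤ y * g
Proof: z = p and z | y, hence p | y. Since y > 0, p ≤ y. p = f, so f ≤ y. Then f * g ≤ y * g.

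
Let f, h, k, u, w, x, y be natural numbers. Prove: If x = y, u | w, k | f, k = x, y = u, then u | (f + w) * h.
Because x = y and y = u, x = u. From k = x and k | f, x | f. x = u, so u | f. Since u | w, u | f + w. Then u | (f + w) * h.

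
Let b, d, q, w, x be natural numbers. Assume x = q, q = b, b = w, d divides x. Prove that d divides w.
x = q and q = b, hence x = b. b = w, so x = w. Because d divides x, d divides w.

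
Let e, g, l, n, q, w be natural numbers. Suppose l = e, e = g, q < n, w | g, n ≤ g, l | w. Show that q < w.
From l = e and e = g, l = g. l | w, so g | w. w | g, so g = w. Since q < n and n ≤ g, q < g. g = w, so q < w.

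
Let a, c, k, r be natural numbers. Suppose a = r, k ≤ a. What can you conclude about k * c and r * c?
k * c ≤ r * c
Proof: a = r and k ≤ a, thus k ≤ r. Then k * c ≤ r * c.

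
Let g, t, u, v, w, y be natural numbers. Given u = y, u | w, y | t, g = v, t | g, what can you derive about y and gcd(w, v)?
y | gcd(w, v)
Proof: From u = y and u | w, y | w. Because g = v and t | g, t | v. Since y | t, y | v. From y | w, y | gcd(w, v).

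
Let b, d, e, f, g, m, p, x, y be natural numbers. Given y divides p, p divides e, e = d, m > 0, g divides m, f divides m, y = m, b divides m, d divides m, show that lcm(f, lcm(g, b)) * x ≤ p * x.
Because y = m and y divides p, m divides p. e = d and p divides e, so p divides d. d divides m, so p divides m. Since m divides p, m = p. From g divides m and b divides m, lcm(g, b) divides m. f divides m, so lcm(f, lcm(g, b)) divides m. Because m > 0, lcm(f, lcm(g, b)) ≤ m. m = p, so lcm(f, lcm(g, b)) ≤ p. By multiplying by a non-negative, lcm(f, lcm(g, b)) * x ≤ p * x.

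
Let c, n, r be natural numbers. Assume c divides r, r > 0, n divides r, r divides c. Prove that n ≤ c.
r divides c and c divides r, therefore r = c. Because n divides r and r > 0, n ≤ r. Since r = c, n ≤ c.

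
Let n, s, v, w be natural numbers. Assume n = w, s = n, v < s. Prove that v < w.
s = n and n = w, so s = w. Since v < s, v < w.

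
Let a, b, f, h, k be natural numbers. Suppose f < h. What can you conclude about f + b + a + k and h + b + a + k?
f + b + a + k < h + b + a + k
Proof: From f < h, f + b < h + b. Then f + b + a < h + b + a. Then f + b + a + k < h + b + a + k.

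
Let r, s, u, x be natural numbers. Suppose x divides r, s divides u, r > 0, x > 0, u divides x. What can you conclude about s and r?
s ≤ r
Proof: Because s divides u and u divides x, s divides x. x > 0, so s ≤ x. Because x divides r and r > 0, x ≤ r. s ≤ x, so s ≤ r.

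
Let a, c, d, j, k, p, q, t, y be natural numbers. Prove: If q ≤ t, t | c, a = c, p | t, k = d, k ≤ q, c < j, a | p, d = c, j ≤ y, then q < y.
k = d and d = c, thus k = c. From k ≤ q, c ≤ q. a | p and p | t, therefore a | t. Since a = c, c | t. t | c, so t = c. q ≤ t, so q ≤ c. c ≤ q, so c = q. c < j and j ≤ y, so c < y. c = q, so q < y.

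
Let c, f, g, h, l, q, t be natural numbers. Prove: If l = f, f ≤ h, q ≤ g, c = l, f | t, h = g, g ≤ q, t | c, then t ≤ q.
c = l and l = f, therefore c = f. Since t | c, t | f. Because f | t, f = t. From g ≤ q and q ≤ g, g = q. h = g and f ≤ h, therefore f ≤ g. g = q, so f ≤ q. Since f = t, t ≤ q.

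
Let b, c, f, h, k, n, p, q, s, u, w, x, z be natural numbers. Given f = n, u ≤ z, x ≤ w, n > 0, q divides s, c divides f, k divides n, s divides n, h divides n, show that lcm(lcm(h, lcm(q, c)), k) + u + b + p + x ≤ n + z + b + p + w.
Since q divides s and s divides n, q divides n. Because f = n and c divides f, c divides n. q divides n, so lcm(q, c) divides n. h divides n, so lcm(h, lcm(q, c)) divides n. k divides n, so lcm(lcm(h, lcm(q, c)), k) divides n. n > 0, so lcm(lcm(h, lcm(q, c)), k) ≤ n. u ≤ z, so u + b ≤ z + b. Then u + b + p ≤ z + b + p. Since x ≤ w, u + b + p + x ≤ z + b + p + w. Since lcm(lcm(h, lcm(q, c)), k) ≤ n, lcm(lcm(h, lcm(q, c)), k) + u + b + p + x ≤ n + z + b + p + w.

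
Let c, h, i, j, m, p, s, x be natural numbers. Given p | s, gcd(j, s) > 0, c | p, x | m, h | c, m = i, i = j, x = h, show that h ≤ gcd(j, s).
Because x = h and x | m, h | m. Since m = i, h | i. i = j, so h | j. h | c and c | p, therefore h | p. Since p | s, h | s. h | j, so h | gcd(j, s). Since gcd(j, s) > 0, h ≤ gcd(j, s).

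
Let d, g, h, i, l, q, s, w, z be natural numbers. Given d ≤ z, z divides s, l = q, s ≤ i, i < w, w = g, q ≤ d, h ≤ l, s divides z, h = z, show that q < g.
s divides z and z divides s, thus s = z. l = q and h ≤ l, therefore h ≤ q. Since h = z, z ≤ q. q ≤ d and d ≤ z, thus q ≤ z. z ≤ q, so z = q. Because s = z, s = q. s ≤ i and i < w, hence s < w. Since w = g, s < g. s = q, so q < g.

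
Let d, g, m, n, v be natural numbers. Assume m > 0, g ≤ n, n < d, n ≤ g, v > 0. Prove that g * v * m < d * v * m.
From n ≤ g and g ≤ n, n = g. n < d, so g < d. Combined with v > 0, by multiplying by a positive, g * v < d * v. From m > 0, by multiplying by a positive, g * v * m < d * v * m.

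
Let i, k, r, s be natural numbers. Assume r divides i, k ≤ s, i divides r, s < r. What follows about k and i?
k < i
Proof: Because r divides i and i divides r, r = i. k ≤ s and s < r, hence k < r. Since r = i, k < i.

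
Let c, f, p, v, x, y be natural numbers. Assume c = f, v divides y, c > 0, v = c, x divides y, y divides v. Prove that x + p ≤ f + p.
Since y divides v and v divides y, y = v. v = c, so y = c. x divides y, so x divides c. c > 0, so x ≤ c. Since c = f, x ≤ f. Then x + p ≤ f + p.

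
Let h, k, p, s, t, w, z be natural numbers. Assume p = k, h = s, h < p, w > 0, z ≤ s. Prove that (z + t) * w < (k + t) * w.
p = k and h < p, hence h < k. Because h = s, s < k. z ≤ s, so z < k. Then z + t < k + t. Since w > 0, (z + t) * w < (k + t) * w.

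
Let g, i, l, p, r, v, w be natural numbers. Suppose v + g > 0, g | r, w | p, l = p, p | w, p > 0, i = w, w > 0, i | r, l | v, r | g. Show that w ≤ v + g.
p | w and w > 0, so p ≤ w. w | p and p > 0, so w ≤ p. Since p ≤ w, p = w. l = p and l | v, hence p | v. p = w, so w | v. From r | g and g | r, r = g. i = w and i | r, so w | r. Because r = g, w | g. Since w | v, w | v + g. Since v + g > 0, w ≤ v + g.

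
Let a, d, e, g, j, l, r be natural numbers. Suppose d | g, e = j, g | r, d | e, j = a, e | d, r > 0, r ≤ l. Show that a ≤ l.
From d | e and e | d, d = e. e = j, so d = j. Since j = a, d = a. Because d | g and g | r, d | r. Since r > 0, d ≤ r. Since r ≤ l, d ≤ l. d = a, so a ≤ l.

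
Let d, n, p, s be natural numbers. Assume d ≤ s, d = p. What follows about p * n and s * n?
p * n ≤ s * n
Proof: Because d = p and d ≤ s, p ≤ s. By multiplying by a non-negative, p * n ≤ s * n.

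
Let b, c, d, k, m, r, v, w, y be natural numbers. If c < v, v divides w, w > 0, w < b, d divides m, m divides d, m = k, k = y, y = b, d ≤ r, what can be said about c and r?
c < r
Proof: Since v divides w and w > 0, v ≤ w. Since w < b, v < b. d divides m and m divides d, therefore d = m. Since m = k, d = k. k = y, so d = y. y = b, so d = b. Since d ≤ r, b ≤ r. Because v < b, v < r. Since c < v, c < r.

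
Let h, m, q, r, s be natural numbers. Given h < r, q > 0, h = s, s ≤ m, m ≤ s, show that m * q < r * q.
s ≤ m and m ≤ s, hence s = m. h = s and h < r, so s < r. From s = m, m < r. Using q > 0 and multiplying by a positive, m * q < r * q.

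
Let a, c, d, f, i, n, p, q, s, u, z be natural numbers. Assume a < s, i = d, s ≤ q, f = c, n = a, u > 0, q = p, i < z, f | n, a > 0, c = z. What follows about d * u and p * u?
d * u < p * u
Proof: Because i = d and i < z, d < z. From f = c and f | n, c | n. Since n = a, c | a. Since a > 0, c ≤ a. Because a < s and s ≤ q, a < q. Since c ≤ a, c < q. c = z, so z < q. q = p, so z < p. From d < z, d < p. Since u > 0, d * u < p * u.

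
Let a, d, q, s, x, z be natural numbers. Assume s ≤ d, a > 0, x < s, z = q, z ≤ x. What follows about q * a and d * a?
q * a < d * a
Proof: Because z = q and z ≤ x, q ≤ x. x < s and s ≤ d, hence x < d. q ≤ x, so q < d. a > 0, so q * a < d * a.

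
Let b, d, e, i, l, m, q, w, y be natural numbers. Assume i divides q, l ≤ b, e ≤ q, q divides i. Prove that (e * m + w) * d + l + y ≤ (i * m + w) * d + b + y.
Because q divides i and i divides q, q = i. e ≤ q, so e ≤ i. By multiplying by a non-negative, e * m ≤ i * m. Then e * m + w ≤ i * m + w. By multiplying by a non-negative, (e * m + w) * d ≤ (i * m + w) * d. From l ≤ b, l + y ≤ b + y. Since (e * m + w) * d ≤ (i * m + w) * d, (e * m + w) * d + l + y ≤ (i * m + w) * d + b + y.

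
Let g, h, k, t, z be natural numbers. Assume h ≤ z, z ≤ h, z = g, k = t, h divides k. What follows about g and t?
g divides t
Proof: Since h ≤ z and z ≤ h, h = z. z = g, so h = g. k = t and h divides k, therefore h divides t. From h = g, g divides t.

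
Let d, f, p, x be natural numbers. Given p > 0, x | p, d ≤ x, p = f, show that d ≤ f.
From x | p and p > 0, x ≤ p. d ≤ x, so d ≤ p. Since p = f, d ≤ f.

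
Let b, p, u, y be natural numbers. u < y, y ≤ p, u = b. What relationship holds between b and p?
b < p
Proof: u = b and u < y, therefore b < y. y ≤ p, so b < p.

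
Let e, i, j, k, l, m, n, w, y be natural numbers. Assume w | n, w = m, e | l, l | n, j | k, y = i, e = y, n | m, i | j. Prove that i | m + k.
e = y and y = i, so e = i. From w = m and w | n, m | n. n | m, so n = m. e | l and l | n, thus e | n. Since n = m, e | m. Since e = i, i | m. i | j and j | k, hence i | k. Since i | m, i | m + k.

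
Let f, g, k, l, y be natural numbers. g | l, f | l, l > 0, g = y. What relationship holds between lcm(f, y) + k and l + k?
lcm(f, y) + k ≤ l + k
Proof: g = y and g | l, therefore y | l. Since f | l, lcm(f, y) | l. Since l > 0, lcm(f, y) ≤ l. Then lcm(f, y) + k ≤ l + k.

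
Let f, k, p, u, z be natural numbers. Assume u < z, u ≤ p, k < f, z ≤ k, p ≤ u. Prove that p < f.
Because u ≤ p and p ≤ u, u = p. z ≤ k and k < f, hence z < f. u < z, so u < f. u = p, so p < f.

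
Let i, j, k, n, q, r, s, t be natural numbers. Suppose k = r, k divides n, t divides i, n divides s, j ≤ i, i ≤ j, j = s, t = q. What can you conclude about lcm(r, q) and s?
lcm(r, q) divides s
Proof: From k divides n and n divides s, k divides s. Since k = r, r divides s. Because i ≤ j and j ≤ i, i = j. j = s, so i = s. Since t = q and t divides i, q divides i. Because i = s, q divides s. Since r divides s, lcm(r, q) divides s.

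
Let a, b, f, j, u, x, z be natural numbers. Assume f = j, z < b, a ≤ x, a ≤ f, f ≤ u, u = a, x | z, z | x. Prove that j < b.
Since u = a and f ≤ u, f ≤ a. Since a ≤ f, a = f. f = j, so a = j. a ≤ x, so j ≤ x. z | x and x | z, so z = x. Since z < b, x < b. j ≤ x, so j < b.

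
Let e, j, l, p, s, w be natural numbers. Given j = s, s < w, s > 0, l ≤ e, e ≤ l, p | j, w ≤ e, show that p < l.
j = s and p | j, so p | s. Since s > 0, p ≤ s. s < w, so p < w. e ≤ l and l ≤ e, therefore e = l. Because w ≤ e, w ≤ l. Since p < w, p < l.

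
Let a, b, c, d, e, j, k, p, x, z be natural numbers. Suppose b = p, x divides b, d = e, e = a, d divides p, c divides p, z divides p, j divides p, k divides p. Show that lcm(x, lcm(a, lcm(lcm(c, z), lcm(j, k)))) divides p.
b = p and x divides b, thus x divides p. d = e and e = a, therefore d = a. d divides p, so a divides p. Because c divides p and z divides p, lcm(c, z) divides p. From j divides p and k divides p, lcm(j, k) divides p. lcm(c, z) divides p, so lcm(lcm(c, z), lcm(j, k)) divides p. a divides p, so lcm(a, lcm(lcm(c, z), lcm(j, k))) divides p. From x divides p, lcm(x, lcm(a, lcm(lcm(c, z), lcm(j, k)))) divides p.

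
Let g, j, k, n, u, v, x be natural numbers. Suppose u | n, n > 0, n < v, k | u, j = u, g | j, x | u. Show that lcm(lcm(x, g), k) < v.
j = u and g | j, hence g | u. Since x | u, lcm(x, g) | u. Because k | u, lcm(lcm(x, g), k) | u. Since u | n, lcm(lcm(x, g), k) | n. Since n > 0, lcm(lcm(x, g), k) ≤ n. n < v, so lcm(lcm(x, g), k) < v.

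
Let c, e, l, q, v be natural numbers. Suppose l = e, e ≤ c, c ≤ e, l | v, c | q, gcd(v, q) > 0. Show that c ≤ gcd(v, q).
Since e ≤ c and c ≤ e, e = c. Since l = e, l = c. l | v, so c | v. Since c | q, c | gcd(v, q). Since gcd(v, q) > 0, c ≤ gcd(v, q).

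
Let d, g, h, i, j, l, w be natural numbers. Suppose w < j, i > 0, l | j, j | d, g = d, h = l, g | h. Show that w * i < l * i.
h = l and g | h, so g | l. g = d, so d | l. j | d, so j | l. l | j, so j = l. Since w < j, w < l. Because i > 0, w * i < l * i.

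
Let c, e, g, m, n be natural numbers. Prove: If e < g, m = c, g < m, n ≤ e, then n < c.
Since e < g and g < m, e < m. m = c, so e < c. n ≤ e, so n < c.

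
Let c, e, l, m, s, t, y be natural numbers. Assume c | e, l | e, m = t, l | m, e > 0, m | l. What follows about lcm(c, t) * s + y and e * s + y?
lcm(c, t) * s + y ≤ e * s + y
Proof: l | m and m | l, so l = m. l | e, so m | e. m = t, so t | e. Since c | e, lcm(c, t) | e. Since e > 0, lcm(c, t) ≤ e. Then lcm(c, t) * s ≤ e * s. Then lcm(c, t) * s + y ≤ e * s + y.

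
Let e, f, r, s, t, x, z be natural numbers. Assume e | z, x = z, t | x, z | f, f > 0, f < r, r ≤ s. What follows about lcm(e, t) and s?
lcm(e, t) < s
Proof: Because x = z and t | x, t | z. Since e | z, lcm(e, t) | z. z | f, so lcm(e, t) | f. Since f > 0, lcm(e, t) ≤ f. f < r and r ≤ s, so f < s. Since lcm(e, t) ≤ f, lcm(e, t) < s.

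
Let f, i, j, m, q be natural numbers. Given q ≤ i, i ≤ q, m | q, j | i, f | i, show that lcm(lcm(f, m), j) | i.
q ≤ i and i ≤ q, therefore q = i. Since m | q, m | i. Since f | i, lcm(f, m) | i. j | i, so lcm(lcm(f, m), j) | i.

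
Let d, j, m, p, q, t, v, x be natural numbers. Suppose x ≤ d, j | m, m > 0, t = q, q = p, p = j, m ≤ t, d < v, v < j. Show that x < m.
j | m and m > 0, so j ≤ m. Since t = q and q = p, t = p. Because p = j, t = j. m ≤ t, so m ≤ j. Since j ≤ m, j = m. d < v and v < j, thus d < j. Since j = m, d < m. x ≤ d, so x < m.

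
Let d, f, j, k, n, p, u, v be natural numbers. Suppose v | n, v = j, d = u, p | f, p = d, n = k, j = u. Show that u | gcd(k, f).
From v = j and v | n, j | n. n = k, so j | k. j = u, so u | k. p = d and d = u, thus p = u. Since p | f, u | f. Because u | k, u | gcd(k, f).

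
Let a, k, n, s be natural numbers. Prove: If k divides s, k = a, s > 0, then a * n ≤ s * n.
k divides s and s > 0, hence k ≤ s. Since k = a, a ≤ s. By multiplying by a non-negative, a * n ≤ s * n.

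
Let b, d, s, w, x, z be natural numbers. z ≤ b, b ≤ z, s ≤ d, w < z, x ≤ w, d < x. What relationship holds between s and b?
s < b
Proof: Since z ≤ b and b ≤ z, z = b. Because d < x and x ≤ w, d < w. Since s ≤ d, s < w. w < z, so s < z. Since z = b, s < b.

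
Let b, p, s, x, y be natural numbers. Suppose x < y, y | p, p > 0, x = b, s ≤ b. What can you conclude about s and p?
s < p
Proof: x = b and x < y, so b < y. s ≤ b, so s < y. Since y | p and p > 0, y ≤ p. s < y, so s < p.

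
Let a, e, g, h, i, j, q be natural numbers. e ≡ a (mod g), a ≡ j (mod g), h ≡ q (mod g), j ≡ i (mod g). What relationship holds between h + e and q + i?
h + e ≡ q + i (mod g)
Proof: From e ≡ a (mod g) and a ≡ j (mod g), e ≡ j (mod g). From j ≡ i (mod g), e ≡ i (mod g). Combined with h ≡ q (mod g), by adding congruences, h + e ≡ q + i (mod g).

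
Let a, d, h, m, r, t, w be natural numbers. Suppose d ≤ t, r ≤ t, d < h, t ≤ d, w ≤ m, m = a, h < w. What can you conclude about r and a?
r < a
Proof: t ≤ d and d ≤ t, so t = d. Since r ≤ t, r ≤ d. Because d < h and h < w, d < w. w ≤ m, so d < m. From m = a, d < a. r ≤ d, so r < a.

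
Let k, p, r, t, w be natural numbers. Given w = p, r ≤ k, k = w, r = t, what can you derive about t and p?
t ≤ p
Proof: k = w and w = p, so k = p. Since r ≤ k, r ≤ p. Since r = t, t ≤ p.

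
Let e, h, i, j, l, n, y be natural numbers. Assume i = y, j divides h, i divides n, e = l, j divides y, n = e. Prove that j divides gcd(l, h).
n = e and e = l, therefore n = l. Since i divides n, i divides l. i = y, so y divides l. j divides y, so j divides l. j divides h, so j divides gcd(l, h).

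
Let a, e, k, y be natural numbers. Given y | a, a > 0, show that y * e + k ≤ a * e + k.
y | a and a > 0, thus y ≤ a. Then y * e ≤ a * e. Then y * e + k ≤ a * e + k.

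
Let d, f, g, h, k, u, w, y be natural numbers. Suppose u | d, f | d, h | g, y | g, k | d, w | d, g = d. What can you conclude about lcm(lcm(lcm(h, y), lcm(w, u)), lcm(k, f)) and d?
lcm(lcm(lcm(h, y), lcm(w, u)), lcm(k, f)) | d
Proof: From h | g and y | g, lcm(h, y) | g. From g = d, lcm(h, y) | d. w | d and u | d, hence lcm(w, u) | d. From lcm(h, y) | d, lcm(lcm(h, y), lcm(w, u)) | d. k | d and f | d, thus lcm(k, f) | d. Since lcm(lcm(h, y), lcm(w, u)) | d, lcm(lcm(lcm(h, y), lcm(w, u)), lcm(k, f)) | d.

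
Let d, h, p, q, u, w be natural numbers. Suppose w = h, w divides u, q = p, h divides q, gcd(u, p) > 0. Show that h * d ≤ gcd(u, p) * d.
Because w = h and w divides u, h divides u. q = p and h divides q, thus h divides p. Since h divides u, h divides gcd(u, p). Since gcd(u, p) > 0, h ≤ gcd(u, p). By multiplying by a non-negative, h * d ≤ gcd(u, p) * d.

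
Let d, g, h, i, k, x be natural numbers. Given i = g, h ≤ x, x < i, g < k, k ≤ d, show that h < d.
h ≤ x and x < i, so h < i. From i = g, h < g. g < k and k ≤ d, so g < d. h < g, so h < d.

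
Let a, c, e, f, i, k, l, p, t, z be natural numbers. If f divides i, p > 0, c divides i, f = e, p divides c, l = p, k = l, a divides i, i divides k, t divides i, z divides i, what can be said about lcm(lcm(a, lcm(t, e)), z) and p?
lcm(lcm(a, lcm(t, e)), z) ≤ p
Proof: k = l and l = p, so k = p. Since i divides k, i divides p. From p divides c and c divides i, p divides i. Since i divides p, i = p. Since f = e and f divides i, e divides i. Since t divides i, lcm(t, e) divides i. a divides i, so lcm(a, lcm(t, e)) divides i. z divides i, so lcm(lcm(a, lcm(t, e)), z) divides i. Since i = p, lcm(lcm(a, lcm(t, e)), z) divides p. p > 0, so lcm(lcm(a, lcm(t, e)), z) ≤ p.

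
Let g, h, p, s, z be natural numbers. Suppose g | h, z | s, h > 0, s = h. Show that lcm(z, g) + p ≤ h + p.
Because s = h and z | s, z | h. g | h, so lcm(z, g) | h. h > 0, so lcm(z, g) ≤ h. Then lcm(z, g) + p ≤ h + p.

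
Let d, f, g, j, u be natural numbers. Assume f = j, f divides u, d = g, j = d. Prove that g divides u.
Because j = d and d = g, j = g. f = j and f divides u, hence j divides u. j = g, so g divides u.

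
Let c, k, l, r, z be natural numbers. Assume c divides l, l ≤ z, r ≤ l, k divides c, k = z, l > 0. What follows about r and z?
r ≤ z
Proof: k divides c and c divides l, hence k divides l. Because k = z, z divides l. Since l > 0, z ≤ l. l ≤ z, so l = z. Since r ≤ l, r ≤ z.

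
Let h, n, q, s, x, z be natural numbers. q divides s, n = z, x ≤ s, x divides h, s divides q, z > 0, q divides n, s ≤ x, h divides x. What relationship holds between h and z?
h ≤ z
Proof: q divides s and s divides q, thus q = s. Since s ≤ x and x ≤ s, s = x. Because q = s, q = x. x divides h and h divides x, therefore x = h. q = x, so q = h. n = z and q divides n, hence q divides z. Since z > 0, q ≤ z. Since q = h, h ≤ z.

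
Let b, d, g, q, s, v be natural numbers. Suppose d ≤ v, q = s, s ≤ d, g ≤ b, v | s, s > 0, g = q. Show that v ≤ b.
g = q and q = s, therefore g = s. From s ≤ d and d ≤ v, s ≤ v. From v | s and s > 0, v ≤ s. s ≤ v, so s = v. g = s, so g = v. Since g ≤ b, v ≤ b.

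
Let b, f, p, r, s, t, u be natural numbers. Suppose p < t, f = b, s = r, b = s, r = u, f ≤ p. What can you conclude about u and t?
u < t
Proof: From s = r and r = u, s = u. From f = b and b = s, f = s. f ≤ p, so s ≤ p. Since p < t, s < t. s = u, so u < t.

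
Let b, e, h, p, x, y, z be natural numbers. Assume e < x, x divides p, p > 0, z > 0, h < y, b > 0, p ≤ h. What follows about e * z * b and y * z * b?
e * z * b < y * z * b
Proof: From x divides p and p > 0, x ≤ p. Since p ≤ h, x ≤ h. Since e < x, e < h. Because h < y, e < y. From z > 0, by multiplying by a positive, e * z < y * z. Since b > 0, by multiplying by a positive, e * z * b < y * z * b.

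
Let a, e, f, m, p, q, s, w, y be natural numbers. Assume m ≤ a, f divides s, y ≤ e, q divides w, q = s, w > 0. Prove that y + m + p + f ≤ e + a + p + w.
Because m ≤ a, m + p ≤ a + p. Because y ≤ e, y + m + p ≤ e + a + p. Since q = s and q divides w, s divides w. f divides s, so f divides w. w > 0, so f ≤ w. y + m + p ≤ e + a + p, so y + m + p + f ≤ e + a + p + w.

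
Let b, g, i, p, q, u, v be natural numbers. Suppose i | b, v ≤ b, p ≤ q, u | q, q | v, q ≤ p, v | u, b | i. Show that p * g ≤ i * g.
v | u and u | q, therefore v | q. Since q | v, v = q. From q ≤ p and p ≤ q, q = p. Since v = q, v = p. b | i and i | b, therefore b = i. v ≤ b, so v ≤ i. v = p, so p ≤ i. Then p * g ≤ i * g.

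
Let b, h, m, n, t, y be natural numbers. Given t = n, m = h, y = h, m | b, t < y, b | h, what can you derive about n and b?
n < b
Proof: m = h and m | b, therefore h | b. Since b | h, h = b. y = h, so y = b. t < y, so t < b. Since t = n, n < b.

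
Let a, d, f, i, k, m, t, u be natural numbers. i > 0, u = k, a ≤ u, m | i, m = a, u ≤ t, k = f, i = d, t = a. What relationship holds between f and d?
f ≤ d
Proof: Since t = a and u ≤ t, u ≤ a. Since a ≤ u, a = u. u = k, so a = k. Since k = f, a = f. Since m = a and m | i, a | i. Since i > 0, a ≤ i. Since i = d, a ≤ d. Since a = f, f ≤ d.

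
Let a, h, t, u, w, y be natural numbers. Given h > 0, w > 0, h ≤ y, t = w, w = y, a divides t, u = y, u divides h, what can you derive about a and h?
a ≤ h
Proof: Because u = y and u divides h, y divides h. h > 0, so y ≤ h. Since h ≤ y, y = h. w = y, so w = h. t = w and a divides t, therefore a divides w. w > 0, so a ≤ w. Since w = h, a ≤ h.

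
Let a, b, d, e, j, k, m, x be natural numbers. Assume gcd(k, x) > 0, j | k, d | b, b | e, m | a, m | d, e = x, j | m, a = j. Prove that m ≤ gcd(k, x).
a = j and m | a, therefore m | j. Since j | m, j = m. j | k, so m | k. Since d | b and b | e, d | e. e = x, so d | x. Since m | d, m | x. m | k, so m | gcd(k, x). gcd(k, x) > 0, so m ≤ gcd(k, x).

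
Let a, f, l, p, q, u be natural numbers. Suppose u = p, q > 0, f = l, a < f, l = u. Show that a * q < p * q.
f = l and l = u, so f = u. Because u = p, f = p. a < f, so a < p. q > 0, so a * q < p * q.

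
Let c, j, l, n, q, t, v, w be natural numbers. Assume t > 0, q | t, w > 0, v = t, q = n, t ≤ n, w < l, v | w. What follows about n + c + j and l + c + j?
n + c + j < l + c + j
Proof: Since q = n and q | t, n | t. Since t > 0, n ≤ t. t ≤ n, so t = n. v = t and v | w, therefore t | w. Because w > 0, t ≤ w. Since w < l, t < l. Since t = n, n < l. Then n + c < l + c. Then n + c + j < l + c + j.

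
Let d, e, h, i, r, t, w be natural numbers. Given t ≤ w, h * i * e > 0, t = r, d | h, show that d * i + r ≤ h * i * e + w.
d | h, thus d * i | h * i. Then d * i | h * i * e. Since h * i * e > 0, d * i ≤ h * i * e. Since t = r and t ≤ w, r ≤ w. d * i ≤ h * i * e, so d * i + r ≤ h * i * e + w.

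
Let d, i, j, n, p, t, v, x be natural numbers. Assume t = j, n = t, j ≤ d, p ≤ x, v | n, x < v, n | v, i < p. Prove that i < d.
Because n = t and t = j, n = j. Since v | n and n | v, v = n. Because p ≤ x and x < v, p < v. Because v = n, p < n. i < p, so i < n. From n = j, i < j. Since j ≤ d, i < d.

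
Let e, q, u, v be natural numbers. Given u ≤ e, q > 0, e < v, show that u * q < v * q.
Since u ≤ e and e < v, u < v. Since q > 0, by multiplying by a positive, u * q < v * q.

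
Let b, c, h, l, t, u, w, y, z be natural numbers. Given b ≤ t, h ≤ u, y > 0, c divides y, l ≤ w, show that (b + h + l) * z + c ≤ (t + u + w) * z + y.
From h ≤ u and l ≤ w, h + l ≤ u + w. b ≤ t, so b + h + l ≤ t + u + w. By multiplying by a non-negative, (b + h + l) * z ≤ (t + u + w) * z. c divides y and y > 0, thus c ≤ y. From (b + h + l) * z ≤ (t + u + w) * z, (b + h + l) * z + c ≤ (t + u + w) * z + y.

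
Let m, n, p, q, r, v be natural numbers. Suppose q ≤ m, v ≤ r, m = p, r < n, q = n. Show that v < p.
q = n and q ≤ m, hence n ≤ m. r < n, so r < m. Since m = p, r < p. v ≤ r, so v < p.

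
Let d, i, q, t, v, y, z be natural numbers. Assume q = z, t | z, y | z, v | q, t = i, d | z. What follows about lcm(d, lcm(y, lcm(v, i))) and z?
lcm(d, lcm(y, lcm(v, i))) | z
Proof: Since q = z and v | q, v | z. t = i and t | z, therefore i | z. v | z, so lcm(v, i) | z. From y | z, lcm(y, lcm(v, i)) | z. Since d | z, lcm(d, lcm(y, lcm(v, i))) | z.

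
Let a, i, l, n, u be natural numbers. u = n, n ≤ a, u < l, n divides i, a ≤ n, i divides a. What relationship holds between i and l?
i < l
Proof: Since a ≤ n and n ≤ a, a = n. Since i divides a, i divides n. n divides i, so n = i. Since u = n, u = i. u < l, so i < l.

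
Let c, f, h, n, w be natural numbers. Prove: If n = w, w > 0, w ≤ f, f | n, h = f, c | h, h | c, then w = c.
Since c | h and h | c, c = h. h = f, so c = f. n = w and f | n, thus f | w. Because w > 0, f ≤ w. Since w ≤ f, f = w. Since c = f, c = w. Then w = c.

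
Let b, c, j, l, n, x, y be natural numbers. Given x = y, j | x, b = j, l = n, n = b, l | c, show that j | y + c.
x = y and j | x, therefore j | y. l = n and n = b, so l = b. Since l | c, b | c. Because b = j, j | c. Since j | y, j | y + c.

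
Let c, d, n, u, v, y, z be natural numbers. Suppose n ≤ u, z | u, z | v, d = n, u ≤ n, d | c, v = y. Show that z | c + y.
n ≤ u and u ≤ n, so n = u. Since d = n, d = u. Because d | c, u | c. Since z | u, z | c. v = y and z | v, thus z | y. Since z | c, z | c + y.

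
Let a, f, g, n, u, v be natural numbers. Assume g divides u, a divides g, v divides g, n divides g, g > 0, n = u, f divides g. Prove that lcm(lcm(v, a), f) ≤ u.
n = u and n divides g, so u divides g. Because g divides u, g = u. v divides g and a divides g, thus lcm(v, a) divides g. f divides g, so lcm(lcm(v, a), f) divides g. g > 0, so lcm(lcm(v, a), f) ≤ g. Since g = u, lcm(lcm(v, a), f) ≤ u.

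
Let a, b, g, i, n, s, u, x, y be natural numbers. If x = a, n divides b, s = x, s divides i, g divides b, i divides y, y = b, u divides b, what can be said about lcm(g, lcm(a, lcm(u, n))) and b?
lcm(g, lcm(a, lcm(u, n))) divides b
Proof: s = x and s divides i, therefore x divides i. Since i divides y, x divides y. Since x = a, a divides y. y = b, so a divides b. u divides b and n divides b, so lcm(u, n) divides b. Since a divides b, lcm(a, lcm(u, n)) divides b. g divides b, so lcm(g, lcm(a, lcm(u, n))) divides b.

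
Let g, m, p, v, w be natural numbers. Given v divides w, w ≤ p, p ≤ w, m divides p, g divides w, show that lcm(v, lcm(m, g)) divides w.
p ≤ w and w ≤ p, so p = w. Since m divides p, m divides w. g divides w, so lcm(m, g) divides w. v divides w, so lcm(v, lcm(m, g)) divides w.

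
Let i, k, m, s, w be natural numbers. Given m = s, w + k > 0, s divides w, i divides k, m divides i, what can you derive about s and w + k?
s ≤ w + k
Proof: Because m divides i and i divides k, m divides k. m = s, so s divides k. Since s divides w, s divides w + k. From w + k > 0, s ≤ w + k.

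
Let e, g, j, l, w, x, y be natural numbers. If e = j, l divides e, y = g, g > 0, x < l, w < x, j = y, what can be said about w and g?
w < g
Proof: Since w < x and x < l, w < l. j = y and y = g, therefore j = g. Since e = j, e = g. Since l divides e, l divides g. g > 0, so l ≤ g. w < l, so w < g.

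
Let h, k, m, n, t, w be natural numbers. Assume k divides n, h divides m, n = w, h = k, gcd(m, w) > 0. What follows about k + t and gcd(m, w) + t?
k + t ≤ gcd(m, w) + t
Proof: h = k and h divides m, thus k divides m. From n = w and k divides n, k divides w. k divides m, so k divides gcd(m, w). Because gcd(m, w) > 0, k ≤ gcd(m, w). Then k + t ≤ gcd(m, w) + t.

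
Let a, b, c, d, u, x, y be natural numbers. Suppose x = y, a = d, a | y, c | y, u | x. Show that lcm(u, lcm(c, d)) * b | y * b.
Since x = y and u | x, u | y. a = d and a | y, hence d | y. Since c | y, lcm(c, d) | y. Because u | y, lcm(u, lcm(c, d)) | y. Then lcm(u, lcm(c, d)) * b | y * b.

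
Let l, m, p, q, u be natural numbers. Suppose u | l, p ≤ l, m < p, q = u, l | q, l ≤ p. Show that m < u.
p ≤ l and l ≤ p, therefore p = l. q = u and l | q, hence l | u. Since u | l, l = u. p = l, so p = u. Because m < p, m < u.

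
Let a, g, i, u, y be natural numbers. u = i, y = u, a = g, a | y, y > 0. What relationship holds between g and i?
g ≤ i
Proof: a = g and a | y, therefore g | y. y > 0, so g ≤ y. Because y = u, g ≤ u. u = i, so g ≤ i.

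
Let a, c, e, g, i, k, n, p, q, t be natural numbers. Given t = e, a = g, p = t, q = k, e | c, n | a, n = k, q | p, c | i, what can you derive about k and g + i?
k | g + i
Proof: n = k and n | a, therefore k | a. Since a = g, k | g. Because p = t and t = e, p = e. Since q | p, q | e. Since e | c, q | c. c | i, so q | i. q = k, so k | i. Since k | g, k | g + i.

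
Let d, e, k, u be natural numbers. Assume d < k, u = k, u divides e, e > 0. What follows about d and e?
d < e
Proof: Because u = k and u divides e, k divides e. e > 0, so k ≤ e. d < k, so d < e.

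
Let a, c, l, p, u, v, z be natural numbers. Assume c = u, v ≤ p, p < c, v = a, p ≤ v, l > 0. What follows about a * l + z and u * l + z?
a * l + z < u * l + z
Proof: Since p ≤ v and v ≤ p, p = v. v = a, so p = a. p < c, so a < c. Since c = u, a < u. Since l > 0, by multiplying by a positive, a * l < u * l. Then a * l + z < u * l + z.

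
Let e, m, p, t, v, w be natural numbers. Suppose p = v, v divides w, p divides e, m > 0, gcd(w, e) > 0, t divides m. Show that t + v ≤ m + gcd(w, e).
t divides m and m > 0, so t ≤ m. p = v and p divides e, so v divides e. v divides w, so v divides gcd(w, e). gcd(w, e) > 0, so v ≤ gcd(w, e). t ≤ m, so t + v ≤ m + gcd(w, e).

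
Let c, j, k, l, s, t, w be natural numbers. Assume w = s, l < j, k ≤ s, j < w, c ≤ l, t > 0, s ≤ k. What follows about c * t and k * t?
c * t < k * t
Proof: Since s ≤ k and k ≤ s, s = k. Because w = s, w = k. From l < j and j < w, l < w. c ≤ l, so c < w. w = k, so c < k. Since t > 0, by multiplying by a positive, c * t < k * t.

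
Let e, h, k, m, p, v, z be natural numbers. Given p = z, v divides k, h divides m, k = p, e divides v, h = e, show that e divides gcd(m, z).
h = e and h divides m, hence e divides m. k = p and v divides k, therefore v divides p. e divides v, so e divides p. p = z, so e divides z. e divides m, so e divides gcd(m, z).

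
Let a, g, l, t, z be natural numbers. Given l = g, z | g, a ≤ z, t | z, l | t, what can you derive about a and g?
a ≤ g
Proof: l = g and l | t, so g | t. t | z, so g | z. z | g, so z = g. Since a ≤ z, a ≤ g.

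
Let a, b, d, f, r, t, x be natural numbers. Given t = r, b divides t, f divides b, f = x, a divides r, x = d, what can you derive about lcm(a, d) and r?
lcm(a, d) divides r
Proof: f = x and x = d, hence f = d. From f divides b, d divides b. b divides t, so d divides t. t = r, so d divides r. Since a divides r, lcm(a, d) divides r.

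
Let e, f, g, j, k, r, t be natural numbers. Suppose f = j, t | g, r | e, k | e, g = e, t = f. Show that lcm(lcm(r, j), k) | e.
From t = f and t | g, f | g. g = e, so f | e. Because f = j, j | e. r | e, so lcm(r, j) | e. k | e, so lcm(lcm(r, j), k) | e.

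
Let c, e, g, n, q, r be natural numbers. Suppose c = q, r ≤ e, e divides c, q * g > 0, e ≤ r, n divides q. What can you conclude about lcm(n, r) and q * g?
lcm(n, r) ≤ q * g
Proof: From e ≤ r and r ≤ e, e = r. Since e divides c, r divides c. Since c = q, r divides q. Since n divides q, lcm(n, r) divides q. Then lcm(n, r) divides q * g. Since q * g > 0, lcm(n, r) ≤ q * g.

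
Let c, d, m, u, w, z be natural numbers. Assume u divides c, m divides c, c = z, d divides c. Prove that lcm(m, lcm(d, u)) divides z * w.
Because d divides c and u divides c, lcm(d, u) divides c. m divides c, so lcm(m, lcm(d, u)) divides c. Since c = z, lcm(m, lcm(d, u)) divides z. Then lcm(m, lcm(d, u)) divides z * w.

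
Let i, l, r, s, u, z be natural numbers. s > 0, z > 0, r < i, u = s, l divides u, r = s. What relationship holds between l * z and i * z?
l * z < i * z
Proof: Since u = s and l divides u, l divides s. From s > 0, l ≤ s. From r = s and r < i, s < i. l ≤ s, so l < i. From z > 0, by multiplying by a positive, l * z < i * z.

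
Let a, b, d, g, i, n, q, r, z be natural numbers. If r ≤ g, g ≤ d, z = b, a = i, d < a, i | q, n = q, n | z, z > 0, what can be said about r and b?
r < b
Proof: r ≤ g and g ≤ d, therefore r ≤ d. a = i and d < a, therefore d < i. n = q and n | z, hence q | z. i | q, so i | z. z > 0, so i ≤ z. d < i, so d < z. z = b, so d < b. Because r ≤ d, r < b.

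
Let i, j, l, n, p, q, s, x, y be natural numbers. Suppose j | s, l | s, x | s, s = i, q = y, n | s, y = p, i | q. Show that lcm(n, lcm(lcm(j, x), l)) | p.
q = y and y = p, hence q = p. Since j | s and x | s, lcm(j, x) | s. l | s, so lcm(lcm(j, x), l) | s. Since n | s, lcm(n, lcm(lcm(j, x), l)) | s. s = i, so lcm(n, lcm(lcm(j, x), l)) | i. Since i | q, lcm(n, lcm(lcm(j, x), l)) | q. q = p, so lcm(n, lcm(lcm(j, x), l)) | p.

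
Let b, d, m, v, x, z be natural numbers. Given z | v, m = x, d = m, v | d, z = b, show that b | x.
Because z | v and v | d, z | d. Since d = m, z | m. m = x, so z | x. z = b, so b | x.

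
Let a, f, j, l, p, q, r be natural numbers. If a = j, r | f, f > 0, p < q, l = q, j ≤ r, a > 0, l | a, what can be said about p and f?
p < f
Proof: l | a and a > 0, hence l ≤ a. Since a = j, l ≤ j. l = q, so q ≤ j. p < q, so p < j. Because j ≤ r, p < r. r | f and f > 0, hence r ≤ f. p < r, so p < f.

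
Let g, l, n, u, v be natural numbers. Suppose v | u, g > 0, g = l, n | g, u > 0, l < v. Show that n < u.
n | g and g > 0, so n ≤ g. Since g = l, n ≤ l. l < v, so n < v. v | u and u > 0, therefore v ≤ u. Since n < v, n < u.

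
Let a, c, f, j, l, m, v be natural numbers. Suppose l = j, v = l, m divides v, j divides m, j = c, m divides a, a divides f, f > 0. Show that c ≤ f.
Since v = l and m divides v, m divides l. Since l = j, m divides j. j divides m, so m = j. j = c, so m = c. Since m divides a and a divides f, m divides f. Since f > 0, m ≤ f. Since m = c, c ≤ f.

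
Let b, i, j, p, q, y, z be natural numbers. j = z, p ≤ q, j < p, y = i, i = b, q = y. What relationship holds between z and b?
z < b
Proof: q = y and y = i, so q = i. j < p and p ≤ q, thus j < q. q = i, so j < i. j = z, so z < i. Since i = b, z < b.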